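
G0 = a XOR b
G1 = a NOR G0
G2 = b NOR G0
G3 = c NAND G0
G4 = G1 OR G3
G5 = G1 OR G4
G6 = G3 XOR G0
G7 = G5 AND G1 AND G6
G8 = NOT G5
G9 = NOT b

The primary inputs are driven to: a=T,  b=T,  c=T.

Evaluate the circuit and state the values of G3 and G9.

G3 = T; G9 = F

G0 = a XOR b = T XOR T = F
G3 = c NAND G0 = T NAND F = T
G9 = NOT b = NOT T = F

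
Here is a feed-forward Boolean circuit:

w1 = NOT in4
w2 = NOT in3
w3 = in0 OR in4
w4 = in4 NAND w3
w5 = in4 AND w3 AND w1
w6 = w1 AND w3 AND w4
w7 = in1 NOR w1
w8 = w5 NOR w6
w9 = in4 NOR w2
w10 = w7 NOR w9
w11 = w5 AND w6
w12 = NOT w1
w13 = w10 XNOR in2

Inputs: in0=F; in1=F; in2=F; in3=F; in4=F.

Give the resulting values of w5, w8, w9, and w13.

w1 = NOT in4 = NOT F = T
w2 = NOT in3 = NOT F = T
w3 = in0 OR in4 = F OR F = F
w4 = in4 NAND w3 = F NAND F = T
w5 = in4 AND w3 AND w1 = F AND F AND T = F
w6 = w1 AND w3 AND w4 = T AND F AND T = F
w7 = in1 NOR w1 = F NOR T = F
w8 = w5 NOR w6 = F NOR F = T
w9 = in4 NOR w2 = F NOR T = F
w10 = w7 NOR w9 = F NOR F = T
w13 = w10 XNOR in2 = T XNOR F = F

w5 = F  w8 = T  w9 = F  w13 = F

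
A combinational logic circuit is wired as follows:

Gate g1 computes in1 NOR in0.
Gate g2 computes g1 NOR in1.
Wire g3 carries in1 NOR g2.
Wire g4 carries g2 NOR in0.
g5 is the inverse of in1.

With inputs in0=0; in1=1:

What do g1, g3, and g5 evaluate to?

g1 = in1 NOR in0 = 1 NOR 0 = 0
g2 = g1 NOR in1 = 0 NOR 1 = 0
g3 = in1 NOR g2 = 1 NOR 0 = 0
g5 = NOT in1 = NOT 1 = 0

g1 = 0; g3 = 0; g5 = 0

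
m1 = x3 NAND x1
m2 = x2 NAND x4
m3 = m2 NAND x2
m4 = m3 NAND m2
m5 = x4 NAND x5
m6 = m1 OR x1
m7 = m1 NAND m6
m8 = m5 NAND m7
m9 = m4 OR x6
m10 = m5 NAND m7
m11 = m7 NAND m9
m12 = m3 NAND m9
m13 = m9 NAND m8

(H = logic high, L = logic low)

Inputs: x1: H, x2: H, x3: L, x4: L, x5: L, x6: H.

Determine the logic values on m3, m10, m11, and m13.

m3 = L; m10 = H; m11 = H; m13 = L

m1 = x3 NAND x1 = L NAND H = H
m2 = x2 NAND x4 = H NAND L = H
m3 = m2 NAND x2 = H NAND H = L
m4 = m3 NAND m2 = L NAND H = H
m5 = x4 NAND x5 = L NAND L = H
m6 = m1 OR x1 = H OR H = H
m7 = m1 NAND m6 = H NAND H = L
m8 = m5 NAND m7 = H NAND L = H
m9 = m4 OR x6 = H OR H = H
m10 = m5 NAND m7 = H NAND L = H
m11 = m7 NAND m9 = L NAND H = H
m13 = m9 NAND m8 = H NAND H = L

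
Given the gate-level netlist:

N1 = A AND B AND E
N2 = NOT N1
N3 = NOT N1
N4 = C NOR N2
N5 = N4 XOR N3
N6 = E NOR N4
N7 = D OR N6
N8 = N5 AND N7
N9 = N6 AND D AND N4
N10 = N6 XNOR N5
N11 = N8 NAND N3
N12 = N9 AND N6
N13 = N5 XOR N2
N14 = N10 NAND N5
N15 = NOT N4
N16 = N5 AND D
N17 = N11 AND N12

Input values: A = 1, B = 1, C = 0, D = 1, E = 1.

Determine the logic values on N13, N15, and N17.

N1 = A AND B AND E = 1 AND 1 AND 1 = 1
N2 = NOT N1 = NOT 1 = 0
N3 = NOT N1 = NOT 1 = 0
N4 = C NOR N2 = 0 NOR 0 = 1
N5 = N4 XOR N3 = 1 XOR 0 = 1
N6 = E NOR N4 = 1 NOR 1 = 0
N7 = D OR N6 = 1 OR 0 = 1
N8 = N5 AND N7 = 1 AND 1 = 1
N9 = N6 AND D AND N4 = 0 AND 1 AND 1 = 0
N11 = N8 NAND N3 = 1 NAND 0 = 1
N12 = N9 AND N6 = 0 AND 0 = 0
N13 = N5 XOR N2 = 1 XOR 0 = 1
N15 = NOT N4 = NOT 1 = 0
N17 = N11 AND N12 = 1 AND 0 = 0

N13 = 1, N15 = 0, N17 = 0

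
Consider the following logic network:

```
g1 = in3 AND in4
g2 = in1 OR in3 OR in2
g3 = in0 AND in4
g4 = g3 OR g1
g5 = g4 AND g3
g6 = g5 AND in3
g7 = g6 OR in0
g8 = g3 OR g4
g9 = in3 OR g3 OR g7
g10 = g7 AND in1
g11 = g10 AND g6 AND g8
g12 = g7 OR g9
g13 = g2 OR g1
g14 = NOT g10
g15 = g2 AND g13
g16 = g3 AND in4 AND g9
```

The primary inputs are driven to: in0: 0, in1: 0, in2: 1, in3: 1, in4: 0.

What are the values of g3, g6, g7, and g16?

g1 = in3 AND in4 = 1 AND 0 = 0
g3 = in0 AND in4 = 0 AND 0 = 0
g4 = g3 OR g1 = 0 OR 0 = 0
g5 = g4 AND g3 = 0 AND 0 = 0
g6 = g5 AND in3 = 0 AND 1 = 0
g7 = g6 OR in0 = 0 OR 0 = 0
g9 = in3 OR g3 OR g7 = 1 OR 0 OR 0 = 1
g16 = g3 AND in4 AND g9 = 0 AND 0 AND 1 = 0

g3 = 0; g6 = 0; g7 = 0; g16 = 0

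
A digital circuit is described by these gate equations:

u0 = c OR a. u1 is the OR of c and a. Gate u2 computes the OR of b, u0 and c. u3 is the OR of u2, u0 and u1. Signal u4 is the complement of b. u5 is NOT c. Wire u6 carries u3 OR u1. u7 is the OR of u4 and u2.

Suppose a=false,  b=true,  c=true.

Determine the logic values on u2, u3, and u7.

u0 = c OR a = true OR false = true
u1 = c OR a = true OR false = true
u2 = b OR u0 OR c = true OR true OR true = true
u3 = u2 OR u0 OR u1 = true OR true OR true = true
u4 = NOT b = NOT true = false
u7 = u4 OR u2 = false OR true = true

u2 = true  u3 = true  u7 = true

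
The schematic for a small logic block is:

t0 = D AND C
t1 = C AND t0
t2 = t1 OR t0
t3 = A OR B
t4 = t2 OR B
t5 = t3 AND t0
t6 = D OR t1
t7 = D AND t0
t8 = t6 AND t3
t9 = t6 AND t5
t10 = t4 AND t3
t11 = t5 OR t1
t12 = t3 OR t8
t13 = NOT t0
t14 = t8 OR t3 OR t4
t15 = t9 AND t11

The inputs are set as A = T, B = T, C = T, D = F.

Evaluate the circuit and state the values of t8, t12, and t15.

t8 = F, t12 = T, t15 = F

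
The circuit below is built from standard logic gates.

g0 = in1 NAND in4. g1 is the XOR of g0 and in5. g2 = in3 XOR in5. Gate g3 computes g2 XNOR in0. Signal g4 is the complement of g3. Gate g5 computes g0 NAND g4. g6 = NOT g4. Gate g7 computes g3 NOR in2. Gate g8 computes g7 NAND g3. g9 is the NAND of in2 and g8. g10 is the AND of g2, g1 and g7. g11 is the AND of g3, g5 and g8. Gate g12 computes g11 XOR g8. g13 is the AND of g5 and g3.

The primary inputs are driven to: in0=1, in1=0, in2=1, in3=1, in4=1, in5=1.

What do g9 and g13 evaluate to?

g9 = 0  g13 = 0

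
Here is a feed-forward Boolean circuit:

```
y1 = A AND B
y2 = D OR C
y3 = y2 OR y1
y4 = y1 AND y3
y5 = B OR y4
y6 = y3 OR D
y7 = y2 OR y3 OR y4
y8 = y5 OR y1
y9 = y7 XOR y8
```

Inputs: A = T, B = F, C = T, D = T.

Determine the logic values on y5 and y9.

y5 = F, y9 = T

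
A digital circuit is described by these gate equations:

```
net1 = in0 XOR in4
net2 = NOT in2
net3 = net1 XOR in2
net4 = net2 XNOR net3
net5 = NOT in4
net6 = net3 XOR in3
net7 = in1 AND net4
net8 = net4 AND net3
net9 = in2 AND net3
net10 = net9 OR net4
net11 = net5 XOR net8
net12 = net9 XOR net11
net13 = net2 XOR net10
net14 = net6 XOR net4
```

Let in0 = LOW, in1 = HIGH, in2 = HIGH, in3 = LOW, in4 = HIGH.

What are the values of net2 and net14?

net2 = LOW; net14 = HIGH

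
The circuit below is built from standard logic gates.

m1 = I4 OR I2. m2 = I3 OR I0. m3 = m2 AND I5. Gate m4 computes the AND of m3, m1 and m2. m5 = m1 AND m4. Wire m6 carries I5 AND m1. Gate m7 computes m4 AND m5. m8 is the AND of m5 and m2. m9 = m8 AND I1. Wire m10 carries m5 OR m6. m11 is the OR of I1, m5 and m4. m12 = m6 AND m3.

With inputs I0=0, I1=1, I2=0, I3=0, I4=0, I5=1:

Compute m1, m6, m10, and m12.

m1 = 0  m6 = 0  m10 = 0  m12 = 0

m1 = I4 OR I2 = 0 OR 0 = 0
m2 = I3 OR I0 = 0 OR 0 = 0
m3 = m2 AND I5 = 0 AND 1 = 0
m4 = m3 AND m1 AND m2 = 0 AND 0 AND 0 = 0
m5 = m1 AND m4 = 0 AND 0 = 0
m6 = I5 AND m1 = 1 AND 0 = 0
m10 = m5 OR m6 = 0 OR 0 = 0
m12 = m6 AND m3 = 0 AND 0 = 0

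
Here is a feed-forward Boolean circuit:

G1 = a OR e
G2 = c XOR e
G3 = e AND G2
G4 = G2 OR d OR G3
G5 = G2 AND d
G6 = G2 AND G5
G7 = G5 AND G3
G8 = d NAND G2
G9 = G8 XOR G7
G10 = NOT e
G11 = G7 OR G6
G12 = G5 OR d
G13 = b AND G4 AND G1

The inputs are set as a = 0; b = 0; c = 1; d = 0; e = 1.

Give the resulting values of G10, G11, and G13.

G10 = 0  G11 = 0  G13 = 0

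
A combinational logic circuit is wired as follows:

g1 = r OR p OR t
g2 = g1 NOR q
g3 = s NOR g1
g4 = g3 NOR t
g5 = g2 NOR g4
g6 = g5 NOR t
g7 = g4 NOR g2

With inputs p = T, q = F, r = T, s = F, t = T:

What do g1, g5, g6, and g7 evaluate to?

g1 = r OR p OR t = T OR T OR T = T
g2 = g1 NOR q = T NOR F = F
g3 = s NOR g1 = F NOR T = F
g4 = g3 NOR t = F NOR T = F
g5 = g2 NOR g4 = F NOR F = T
g6 = g5 NOR t = T NOR T = F
g7 = g4 NOR g2 = F NOR F = T

g1 = T  g5 = T  g6 = F  g7 = T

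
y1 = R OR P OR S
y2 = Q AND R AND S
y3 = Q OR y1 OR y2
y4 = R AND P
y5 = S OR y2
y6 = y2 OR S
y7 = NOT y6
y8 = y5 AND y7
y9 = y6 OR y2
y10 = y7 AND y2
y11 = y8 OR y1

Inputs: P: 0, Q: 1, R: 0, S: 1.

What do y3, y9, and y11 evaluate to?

y1 = R OR P OR S = 0 OR 0 OR 1 = 1
y2 = Q AND R AND S = 1 AND 0 AND 1 = 0
y3 = Q OR y1 OR y2 = 1 OR 1 OR 0 = 1
y5 = S OR y2 = 1 OR 0 = 1
y6 = y2 OR S = 0 OR 1 = 1
y7 = NOT y6 = NOT 1 = 0
y8 = y5 AND y7 = 1 AND 0 = 0
y9 = y6 OR y2 = 1 OR 0 = 1
y11 = y8 OR y1 = 0 OR 1 = 1

y3 = 1; y9 = 1; y11 = 1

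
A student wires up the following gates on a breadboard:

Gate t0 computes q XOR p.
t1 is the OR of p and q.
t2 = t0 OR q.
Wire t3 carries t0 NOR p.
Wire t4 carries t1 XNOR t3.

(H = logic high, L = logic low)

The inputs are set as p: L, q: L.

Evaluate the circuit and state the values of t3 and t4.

t0 = q XOR p = L XOR L = L
t1 = p OR q = L OR L = L
t3 = t0 NOR p = L NOR L = H
t4 = t1 XNOR t3 = L XNOR H = L

t3 = H, t4 = L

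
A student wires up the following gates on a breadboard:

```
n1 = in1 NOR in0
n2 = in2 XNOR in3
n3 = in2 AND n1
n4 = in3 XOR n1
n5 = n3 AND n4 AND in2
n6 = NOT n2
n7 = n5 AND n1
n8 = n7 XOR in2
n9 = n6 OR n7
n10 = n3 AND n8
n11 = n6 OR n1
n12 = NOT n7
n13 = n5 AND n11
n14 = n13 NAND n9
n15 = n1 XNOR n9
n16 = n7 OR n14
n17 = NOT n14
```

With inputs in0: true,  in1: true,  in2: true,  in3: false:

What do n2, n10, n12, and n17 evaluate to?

n2 = false  n10 = false  n12 = true  n17 = false

n1 = in1 NOR in0 = true NOR true = false
n2 = in2 XNOR in3 = true XNOR false = false
n3 = in2 AND n1 = true AND false = false
n4 = in3 XOR n1 = false XOR false = false
n5 = n3 AND n4 AND in2 = false AND false AND true = false
n6 = NOT n2 = NOT false = true
n7 = n5 AND n1 = false AND false = false
n8 = n7 XOR in2 = false XOR true = true
n9 = n6 OR n7 = true OR false = true
n10 = n3 AND n8 = false AND true = false
n11 = n6 OR n1 = true OR false = true
n12 = NOT n7 = NOT false = true
n13 = n5 AND n11 = false AND true = false
n14 = n13 NAND n9 = false NAND true = true
n17 = NOT n14 = NOT true = false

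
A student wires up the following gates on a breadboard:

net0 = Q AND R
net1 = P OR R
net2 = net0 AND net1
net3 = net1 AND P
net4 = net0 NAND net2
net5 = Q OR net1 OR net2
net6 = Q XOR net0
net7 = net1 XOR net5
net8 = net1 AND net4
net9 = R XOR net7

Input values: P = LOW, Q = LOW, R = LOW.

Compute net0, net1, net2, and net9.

net0 = LOW; net1 = LOW; net2 = LOW; net9 = LOW

net0 = Q AND R = LOW AND LOW = LOW
net1 = P OR R = LOW OR LOW = LOW
net2 = net0 AND net1 = LOW AND LOW = LOW
net5 = Q OR net1 OR net2 = LOW OR LOW OR LOW = LOW
net7 = net1 XOR net5 = LOW XOR LOW = LOW
net9 = R XOR net7 = LOW XOR LOW = LOW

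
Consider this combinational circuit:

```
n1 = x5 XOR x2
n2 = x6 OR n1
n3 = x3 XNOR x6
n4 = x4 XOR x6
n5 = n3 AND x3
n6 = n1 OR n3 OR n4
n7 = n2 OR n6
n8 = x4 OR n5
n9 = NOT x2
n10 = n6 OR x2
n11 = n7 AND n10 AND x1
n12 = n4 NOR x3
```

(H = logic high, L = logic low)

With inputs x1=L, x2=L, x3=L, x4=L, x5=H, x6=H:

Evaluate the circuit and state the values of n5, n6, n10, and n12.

n1 = x5 XOR x2 = H XOR L = H
n3 = x3 XNOR x6 = L XNOR H = L
n4 = x4 XOR x6 = L XOR H = H
n5 = n3 AND x3 = L AND L = L
n6 = n1 OR n3 OR n4 = H OR L OR H = H
n10 = n6 OR x2 = H OR L = H
n12 = n4 NOR x3 = H NOR L = L

n5 = L; n6 = H; n10 = H; n12 = L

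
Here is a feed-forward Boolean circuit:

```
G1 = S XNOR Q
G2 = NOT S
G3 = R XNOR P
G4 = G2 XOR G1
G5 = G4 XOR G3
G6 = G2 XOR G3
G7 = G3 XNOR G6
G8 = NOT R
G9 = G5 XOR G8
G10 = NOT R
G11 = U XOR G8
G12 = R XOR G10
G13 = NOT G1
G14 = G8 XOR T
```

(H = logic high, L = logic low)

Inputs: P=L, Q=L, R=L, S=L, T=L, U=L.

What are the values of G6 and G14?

G6 = L, G14 = H

G2 = NOT S = NOT L = H
G3 = R XNOR P = L XNOR L = H
G6 = G2 XOR G3 = H XOR H = L
G8 = NOT R = NOT L = H
G14 = G8 XOR T = H XOR L = H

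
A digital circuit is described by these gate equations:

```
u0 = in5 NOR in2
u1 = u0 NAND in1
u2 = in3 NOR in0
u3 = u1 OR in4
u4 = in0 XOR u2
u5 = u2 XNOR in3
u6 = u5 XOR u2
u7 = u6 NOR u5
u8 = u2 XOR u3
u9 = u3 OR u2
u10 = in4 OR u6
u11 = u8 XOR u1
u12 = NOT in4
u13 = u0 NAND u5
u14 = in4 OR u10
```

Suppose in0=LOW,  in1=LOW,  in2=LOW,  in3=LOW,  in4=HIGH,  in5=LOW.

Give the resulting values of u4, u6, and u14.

u2 = in3 NOR in0 = LOW NOR LOW = HIGH
u4 = in0 XOR u2 = LOW XOR HIGH = HIGH
u5 = u2 XNOR in3 = HIGH XNOR LOW = LOW
u6 = u5 XOR u2 = LOW XOR HIGH = HIGH
u10 = in4 OR u6 = HIGH OR HIGH = HIGH
u14 = in4 OR u10 = HIGH OR HIGH = HIGH

u4 = HIGH, u6 = HIGH, u14 = HIGH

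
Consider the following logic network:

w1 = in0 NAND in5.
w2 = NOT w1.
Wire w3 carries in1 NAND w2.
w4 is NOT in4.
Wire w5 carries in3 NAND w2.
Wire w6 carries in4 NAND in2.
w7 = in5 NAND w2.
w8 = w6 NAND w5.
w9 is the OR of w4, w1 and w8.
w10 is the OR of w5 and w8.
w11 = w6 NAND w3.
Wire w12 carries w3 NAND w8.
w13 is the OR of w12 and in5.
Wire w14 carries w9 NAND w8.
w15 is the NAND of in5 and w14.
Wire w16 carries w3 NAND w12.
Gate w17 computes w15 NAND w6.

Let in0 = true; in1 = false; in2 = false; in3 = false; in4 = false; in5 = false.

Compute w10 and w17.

w1 = in0 NAND in5 = true NAND false = true
w2 = NOT w1 = NOT true = false
w4 = NOT in4 = NOT false = true
w5 = in3 NAND w2 = false NAND false = true
w6 = in4 NAND in2 = false NAND false = true
w8 = w6 NAND w5 = true NAND true = false
w9 = w4 OR w1 OR w8 = true OR true OR false = true
w10 = w5 OR w8 = true OR false = true
w14 = w9 NAND w8 = true NAND false = true
w15 = in5 NAND w14 = false NAND true = true
w17 = w15 NAND w6 = true NAND true = false

w10 = true, w17 = false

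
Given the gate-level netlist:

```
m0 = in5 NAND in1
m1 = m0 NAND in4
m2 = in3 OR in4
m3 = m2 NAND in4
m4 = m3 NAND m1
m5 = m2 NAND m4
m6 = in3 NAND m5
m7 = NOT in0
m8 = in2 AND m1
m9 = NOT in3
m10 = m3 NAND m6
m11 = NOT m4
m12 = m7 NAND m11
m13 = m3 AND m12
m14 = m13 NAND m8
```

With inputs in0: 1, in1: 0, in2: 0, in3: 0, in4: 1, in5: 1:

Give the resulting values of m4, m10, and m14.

m4 = 1, m10 = 1, m14 = 1

m0 = in5 NAND in1 = 1 NAND 0 = 1
m1 = m0 NAND in4 = 1 NAND 1 = 0
m2 = in3 OR in4 = 0 OR 1 = 1
m3 = m2 NAND in4 = 1 NAND 1 = 0
m4 = m3 NAND m1 = 0 NAND 0 = 1
m5 = m2 NAND m4 = 1 NAND 1 = 0
m6 = in3 NAND m5 = 0 NAND 0 = 1
m7 = NOT in0 = NOT 1 = 0
m8 = in2 AND m1 = 0 AND 0 = 0
m10 = m3 NAND m6 = 0 NAND 1 = 1
m11 = NOT m4 = NOT 1 = 0
m12 = m7 NAND m11 = 0 NAND 0 = 1
m13 = m3 AND m12 = 0 AND 1 = 0
m14 = m13 NAND m8 = 0 NAND 0 = 1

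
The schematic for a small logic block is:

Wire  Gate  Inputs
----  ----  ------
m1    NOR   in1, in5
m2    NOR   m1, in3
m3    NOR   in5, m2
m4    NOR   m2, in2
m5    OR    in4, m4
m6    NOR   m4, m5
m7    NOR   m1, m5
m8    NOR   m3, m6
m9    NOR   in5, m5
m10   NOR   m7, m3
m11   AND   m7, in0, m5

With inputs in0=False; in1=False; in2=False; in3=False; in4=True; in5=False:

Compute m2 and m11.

m2 = False; m11 = False

m1 = in1 NOR in5 = False NOR False = True
m2 = m1 NOR in3 = True NOR False = False
m4 = m2 NOR in2 = False NOR False = True
m5 = in4 OR m4 = True OR True = True
m7 = m1 NOR m5 = True NOR True = False
m11 = m7 AND in0 AND m5 = False AND False AND True = False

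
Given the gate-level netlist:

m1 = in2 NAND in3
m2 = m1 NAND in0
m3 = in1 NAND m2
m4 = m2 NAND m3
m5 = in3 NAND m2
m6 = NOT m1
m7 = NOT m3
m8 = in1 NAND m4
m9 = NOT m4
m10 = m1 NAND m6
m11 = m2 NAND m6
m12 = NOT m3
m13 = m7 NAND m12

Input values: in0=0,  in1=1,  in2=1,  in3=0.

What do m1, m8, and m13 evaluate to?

m1 = 1, m8 = 0, m13 = 0

m1 = in2 NAND in3 = 1 NAND 0 = 1
m2 = m1 NAND in0 = 1 NAND 0 = 1
m3 = in1 NAND m2 = 1 NAND 1 = 0
m4 = m2 NAND m3 = 1 NAND 0 = 1
m7 = NOT m3 = NOT 0 = 1
m8 = in1 NAND m4 = 1 NAND 1 = 0
m12 = NOT m3 = NOT 0 = 1
m13 = m7 NAND m12 = 1 NAND 1 = 0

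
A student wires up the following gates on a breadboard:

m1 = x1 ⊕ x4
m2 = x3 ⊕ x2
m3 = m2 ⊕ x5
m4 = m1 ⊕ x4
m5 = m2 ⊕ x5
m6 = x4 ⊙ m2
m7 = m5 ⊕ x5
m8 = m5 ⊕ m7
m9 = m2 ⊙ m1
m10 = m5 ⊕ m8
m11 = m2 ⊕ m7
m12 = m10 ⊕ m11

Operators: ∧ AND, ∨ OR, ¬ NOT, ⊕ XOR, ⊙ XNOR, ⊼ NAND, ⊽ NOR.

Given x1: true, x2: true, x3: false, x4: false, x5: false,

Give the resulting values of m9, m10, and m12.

m1 = x1 XOR x4 = true XOR false = true
m2 = x3 XOR x2 = false XOR true = true
m5 = m2 XOR x5 = true XOR false = true
m7 = m5 XOR x5 = true XOR false = true
m8 = m5 XOR m7 = true XOR true = false
m9 = m2 XNOR m1 = true XNOR true = true
m10 = m5 XOR m8 = true XOR false = true
m11 = m2 XOR m7 = true XOR true = false
m12 = m10 XOR m11 = true XOR false = true

m9 = true, m10 = true, m12 = true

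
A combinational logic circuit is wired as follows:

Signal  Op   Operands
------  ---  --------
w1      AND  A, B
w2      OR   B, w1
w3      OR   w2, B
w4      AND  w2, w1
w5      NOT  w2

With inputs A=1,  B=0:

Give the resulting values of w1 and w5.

w1 = 0  w5 = 1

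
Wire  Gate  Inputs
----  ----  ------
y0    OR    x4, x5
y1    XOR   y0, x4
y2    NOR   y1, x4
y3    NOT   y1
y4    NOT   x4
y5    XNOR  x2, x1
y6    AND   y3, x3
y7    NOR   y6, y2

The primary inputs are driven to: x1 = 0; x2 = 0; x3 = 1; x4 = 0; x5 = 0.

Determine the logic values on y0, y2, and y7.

y0 = 0  y2 = 1  y7 = 0

y0 = x4 OR x5 = 0 OR 0 = 0
y1 = y0 XOR x4 = 0 XOR 0 = 0
y2 = y1 NOR x4 = 0 NOR 0 = 1
y3 = NOT y1 = NOT 0 = 1
y6 = y3 AND x3 = 1 AND 1 = 1
y7 = y6 NOR y2 = 1 NOR 1 = 0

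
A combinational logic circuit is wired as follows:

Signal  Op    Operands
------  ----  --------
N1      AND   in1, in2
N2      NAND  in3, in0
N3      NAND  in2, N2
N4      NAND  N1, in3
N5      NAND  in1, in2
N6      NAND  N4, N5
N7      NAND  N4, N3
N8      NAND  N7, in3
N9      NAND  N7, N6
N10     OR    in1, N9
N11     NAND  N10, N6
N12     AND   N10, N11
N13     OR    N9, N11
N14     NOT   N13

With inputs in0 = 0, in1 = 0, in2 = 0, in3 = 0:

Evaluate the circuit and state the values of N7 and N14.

N7 = 0  N14 = 0

N1 = in1 AND in2 = 0 AND 0 = 0
N2 = in3 NAND in0 = 0 NAND 0 = 1
N3 = in2 NAND N2 = 0 NAND 1 = 1
N4 = N1 NAND in3 = 0 NAND 0 = 1
N5 = in1 NAND in2 = 0 NAND 0 = 1
N6 = N4 NAND N5 = 1 NAND 1 = 0
N7 = N4 NAND N3 = 1 NAND 1 = 0
N9 = N7 NAND N6 = 0 NAND 0 = 1
N10 = in1 OR N9 = 0 OR 1 = 1
N11 = N10 NAND N6 = 1 NAND 0 = 1
N13 = N9 OR N11 = 1 OR 1 = 1
N14 = NOT N13 = NOT 1 = 0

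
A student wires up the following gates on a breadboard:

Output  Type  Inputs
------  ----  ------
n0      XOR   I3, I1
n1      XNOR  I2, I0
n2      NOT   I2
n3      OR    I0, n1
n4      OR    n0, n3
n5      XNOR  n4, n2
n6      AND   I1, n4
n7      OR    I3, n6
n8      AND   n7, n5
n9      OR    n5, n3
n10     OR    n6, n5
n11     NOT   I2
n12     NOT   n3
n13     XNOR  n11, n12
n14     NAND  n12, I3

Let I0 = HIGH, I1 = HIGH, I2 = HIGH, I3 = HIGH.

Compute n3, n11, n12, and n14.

n3 = HIGH; n11 = LOW; n12 = LOW; n14 = HIGH

n1 = I2 XNOR I0 = HIGH XNOR HIGH = HIGH
n3 = I0 OR n1 = HIGH OR HIGH = HIGH
n11 = NOT I2 = NOT HIGH = LOW
n12 = NOT n3 = NOT HIGH = LOW
n14 = n12 NAND I3 = LOW NAND HIGH = HIGH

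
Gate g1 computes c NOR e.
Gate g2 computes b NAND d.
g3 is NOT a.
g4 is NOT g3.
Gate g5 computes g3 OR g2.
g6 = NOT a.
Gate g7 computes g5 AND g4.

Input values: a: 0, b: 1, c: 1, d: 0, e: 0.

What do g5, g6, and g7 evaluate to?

g5 = 1  g6 = 1  g7 = 0

g2 = b NAND d = 1 NAND 0 = 1
g3 = NOT a = NOT 0 = 1
g4 = NOT g3 = NOT 1 = 0
g5 = g3 OR g2 = 1 OR 1 = 1
g6 = NOT a = NOT 0 = 1
g7 = g5 AND g4 = 1 AND 0 = 0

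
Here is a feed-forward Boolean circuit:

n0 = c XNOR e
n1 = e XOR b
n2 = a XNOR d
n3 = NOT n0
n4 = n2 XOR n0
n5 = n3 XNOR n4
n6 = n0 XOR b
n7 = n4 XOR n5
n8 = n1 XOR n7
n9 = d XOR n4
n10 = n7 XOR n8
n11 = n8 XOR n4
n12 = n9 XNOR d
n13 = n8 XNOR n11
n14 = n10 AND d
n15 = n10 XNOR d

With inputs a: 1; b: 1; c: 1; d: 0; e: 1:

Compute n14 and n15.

n14 = 0, n15 = 1

n0 = c XNOR e = 1 XNOR 1 = 1
n1 = e XOR b = 1 XOR 1 = 0
n2 = a XNOR d = 1 XNOR 0 = 0
n3 = NOT n0 = NOT 1 = 0
n4 = n2 XOR n0 = 0 XOR 1 = 1
n5 = n3 XNOR n4 = 0 XNOR 1 = 0
n7 = n4 XOR n5 = 1 XOR 0 = 1
n8 = n1 XOR n7 = 0 XOR 1 = 1
n10 = n7 XOR n8 = 1 XOR 1 = 0
n14 = n10 AND d = 0 AND 0 = 0
n15 = n10 XNOR d = 0 XNOR 0 = 1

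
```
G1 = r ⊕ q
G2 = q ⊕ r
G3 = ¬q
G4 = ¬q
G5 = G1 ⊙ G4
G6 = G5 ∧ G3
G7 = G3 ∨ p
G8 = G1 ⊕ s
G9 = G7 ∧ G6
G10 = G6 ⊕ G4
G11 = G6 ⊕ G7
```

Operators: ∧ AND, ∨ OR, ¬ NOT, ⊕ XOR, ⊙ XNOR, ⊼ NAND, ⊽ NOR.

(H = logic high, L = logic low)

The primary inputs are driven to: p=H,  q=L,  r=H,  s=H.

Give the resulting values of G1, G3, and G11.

G1 = r XOR q = H XOR L = H
G3 = NOT q = NOT L = H
G4 = NOT q = NOT L = H
G5 = G1 XNOR G4 = H XNOR H = H
G6 = G5 AND G3 = H AND H = H
G7 = G3 OR p = H OR H = H
G11 = G6 XOR G7 = H XOR H = L

G1 = H  G3 = H  G11 = L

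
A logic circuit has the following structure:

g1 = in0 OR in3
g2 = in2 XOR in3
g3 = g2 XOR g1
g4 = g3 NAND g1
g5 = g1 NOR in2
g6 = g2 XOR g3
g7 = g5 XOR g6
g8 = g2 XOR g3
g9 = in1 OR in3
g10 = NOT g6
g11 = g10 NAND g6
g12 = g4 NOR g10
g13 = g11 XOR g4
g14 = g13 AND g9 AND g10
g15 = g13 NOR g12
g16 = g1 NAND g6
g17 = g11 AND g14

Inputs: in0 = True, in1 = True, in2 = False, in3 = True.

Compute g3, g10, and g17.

g3 = False, g10 = False, g17 = False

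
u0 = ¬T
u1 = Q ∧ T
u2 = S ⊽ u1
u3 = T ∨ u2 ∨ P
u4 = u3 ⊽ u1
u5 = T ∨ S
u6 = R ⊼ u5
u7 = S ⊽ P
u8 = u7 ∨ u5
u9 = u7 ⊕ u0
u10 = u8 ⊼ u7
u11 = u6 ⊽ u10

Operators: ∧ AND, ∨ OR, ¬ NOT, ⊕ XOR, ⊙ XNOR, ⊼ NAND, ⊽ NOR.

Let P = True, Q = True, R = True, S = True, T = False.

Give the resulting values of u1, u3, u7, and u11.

u1 = False; u3 = True; u7 = False; u11 = False

u1 = Q AND T = True AND False = False
u2 = S NOR u1 = True NOR False = False
u3 = T OR u2 OR P = False OR False OR True = True
u5 = T OR S = False OR True = True
u6 = R NAND u5 = True NAND True = False
u7 = S NOR P = True NOR True = False
u8 = u7 OR u5 = False OR True = True
u10 = u8 NAND u7 = True NAND False = True
u11 = u6 NOR u10 = False NOR True = False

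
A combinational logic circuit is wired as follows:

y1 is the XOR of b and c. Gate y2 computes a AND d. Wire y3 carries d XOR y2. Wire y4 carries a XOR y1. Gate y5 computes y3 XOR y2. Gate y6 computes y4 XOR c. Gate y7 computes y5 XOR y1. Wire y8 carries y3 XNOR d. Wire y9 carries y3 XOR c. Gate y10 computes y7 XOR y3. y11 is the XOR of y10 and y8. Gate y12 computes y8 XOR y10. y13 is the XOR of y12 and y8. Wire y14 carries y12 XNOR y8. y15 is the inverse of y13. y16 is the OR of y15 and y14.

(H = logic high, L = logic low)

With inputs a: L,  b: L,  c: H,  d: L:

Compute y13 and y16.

y13 = H; y16 = L

y1 = b XOR c = L XOR H = H
y2 = a AND d = L AND L = L
y3 = d XOR y2 = L XOR L = L
y5 = y3 XOR y2 = L XOR L = L
y7 = y5 XOR y1 = L XOR H = H
y8 = y3 XNOR d = L XNOR L = H
y10 = y7 XOR y3 = H XOR L = H
y12 = y8 XOR y10 = H XOR H = L
y13 = y12 XOR y8 = L XOR H = H
y14 = y12 XNOR y8 = L XNOR H = L
y15 = NOT y13 = NOT H = L
y16 = y15 OR y14 = L OR L = L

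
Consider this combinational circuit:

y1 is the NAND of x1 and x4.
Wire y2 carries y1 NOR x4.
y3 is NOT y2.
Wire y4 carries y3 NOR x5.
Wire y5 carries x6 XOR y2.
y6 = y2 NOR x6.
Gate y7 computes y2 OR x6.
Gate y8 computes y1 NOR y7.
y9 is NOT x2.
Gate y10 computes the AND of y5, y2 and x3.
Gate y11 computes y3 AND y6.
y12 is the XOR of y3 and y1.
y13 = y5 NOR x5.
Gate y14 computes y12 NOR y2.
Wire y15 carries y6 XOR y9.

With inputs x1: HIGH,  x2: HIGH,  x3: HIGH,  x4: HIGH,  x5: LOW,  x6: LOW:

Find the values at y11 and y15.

y11 = HIGH  y15 = HIGH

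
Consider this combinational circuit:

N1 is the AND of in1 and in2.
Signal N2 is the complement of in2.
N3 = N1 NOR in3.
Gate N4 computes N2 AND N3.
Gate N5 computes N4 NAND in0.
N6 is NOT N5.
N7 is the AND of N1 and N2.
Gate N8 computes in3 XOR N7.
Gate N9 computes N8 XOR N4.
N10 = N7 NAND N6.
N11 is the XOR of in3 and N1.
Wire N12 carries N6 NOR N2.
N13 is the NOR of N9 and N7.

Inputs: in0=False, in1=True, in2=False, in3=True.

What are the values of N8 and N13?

N8 = True, N13 = False

N1 = in1 AND in2 = True AND False = False
N2 = NOT in2 = NOT False = True
N3 = N1 NOR in3 = False NOR True = False
N4 = N2 AND N3 = True AND False = False
N7 = N1 AND N2 = False AND True = False
N8 = in3 XOR N7 = True XOR False = True
N9 = N8 XOR N4 = True XOR False = True
N13 = N9 NOR N7 = True NOR False = False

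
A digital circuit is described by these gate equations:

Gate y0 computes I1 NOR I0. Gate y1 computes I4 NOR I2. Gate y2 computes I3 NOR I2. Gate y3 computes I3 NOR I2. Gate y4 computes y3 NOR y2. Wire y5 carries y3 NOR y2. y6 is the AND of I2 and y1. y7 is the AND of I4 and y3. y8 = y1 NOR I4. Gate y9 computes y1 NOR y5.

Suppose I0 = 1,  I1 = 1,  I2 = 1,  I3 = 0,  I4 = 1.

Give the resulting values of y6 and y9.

y6 = 0, y9 = 0

y1 = I4 NOR I2 = 1 NOR 1 = 0
y2 = I3 NOR I2 = 0 NOR 1 = 0
y3 = I3 NOR I2 = 0 NOR 1 = 0
y5 = y3 NOR y2 = 0 NOR 0 = 1
y6 = I2 AND y1 = 1 AND 0 = 0
y9 = y1 NOR y5 = 0 NOR 1 = 0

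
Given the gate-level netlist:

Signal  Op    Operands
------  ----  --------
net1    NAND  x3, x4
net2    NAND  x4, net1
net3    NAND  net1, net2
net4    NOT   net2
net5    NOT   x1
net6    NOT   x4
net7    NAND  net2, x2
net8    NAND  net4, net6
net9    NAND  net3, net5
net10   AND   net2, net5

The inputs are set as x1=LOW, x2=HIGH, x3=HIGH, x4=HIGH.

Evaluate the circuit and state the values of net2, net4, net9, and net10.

net1 = x3 NAND x4 = HIGH NAND HIGH = LOW
net2 = x4 NAND net1 = HIGH NAND LOW = HIGH
net3 = net1 NAND net2 = LOW NAND HIGH = HIGH
net4 = NOT net2 = NOT HIGH = LOW
net5 = NOT x1 = NOT LOW = HIGH
net9 = net3 NAND net5 = HIGH NAND HIGH = LOW
net10 = net2 AND net5 = HIGH AND HIGH = HIGH

net2 = HIGH; net4 = LOW; net9 = LOW; net10 = HIGH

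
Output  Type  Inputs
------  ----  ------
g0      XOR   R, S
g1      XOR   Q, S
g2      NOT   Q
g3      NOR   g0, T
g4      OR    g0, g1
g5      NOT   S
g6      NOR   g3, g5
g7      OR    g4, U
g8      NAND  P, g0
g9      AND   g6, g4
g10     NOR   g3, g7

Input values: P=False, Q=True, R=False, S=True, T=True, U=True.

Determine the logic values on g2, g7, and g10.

g0 = R XOR S = False XOR True = True
g1 = Q XOR S = True XOR True = False
g2 = NOT Q = NOT True = False
g3 = g0 NOR T = True NOR True = False
g4 = g0 OR g1 = True OR False = True
g7 = g4 OR U = True OR True = True
g10 = g3 NOR g7 = False NOR True = False

g2 = False, g7 = True, g10 = False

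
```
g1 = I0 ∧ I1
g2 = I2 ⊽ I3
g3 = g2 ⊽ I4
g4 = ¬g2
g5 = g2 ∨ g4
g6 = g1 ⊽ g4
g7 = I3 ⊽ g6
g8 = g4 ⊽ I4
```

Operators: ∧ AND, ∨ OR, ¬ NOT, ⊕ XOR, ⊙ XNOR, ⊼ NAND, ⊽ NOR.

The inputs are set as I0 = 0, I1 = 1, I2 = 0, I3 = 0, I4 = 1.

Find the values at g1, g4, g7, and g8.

g1 = 0  g4 = 0  g7 = 0  g8 = 0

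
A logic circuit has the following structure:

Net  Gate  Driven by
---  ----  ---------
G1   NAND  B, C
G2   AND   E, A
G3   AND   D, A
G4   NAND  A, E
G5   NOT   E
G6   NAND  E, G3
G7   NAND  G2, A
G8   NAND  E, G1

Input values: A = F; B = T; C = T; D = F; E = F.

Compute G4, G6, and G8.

G1 = B NAND C = T NAND T = F
G3 = D AND A = F AND F = F
G4 = A NAND E = F NAND F = T
G6 = E NAND G3 = F NAND F = T
G8 = E NAND G1 = F NAND F = T

G4 = T  G6 = T  G8 = T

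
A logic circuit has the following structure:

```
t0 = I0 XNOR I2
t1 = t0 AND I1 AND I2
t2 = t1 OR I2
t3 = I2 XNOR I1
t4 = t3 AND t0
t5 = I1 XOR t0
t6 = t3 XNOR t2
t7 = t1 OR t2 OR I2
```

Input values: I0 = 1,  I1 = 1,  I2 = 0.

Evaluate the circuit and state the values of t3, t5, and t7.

t0 = I0 XNOR I2 = 1 XNOR 0 = 0
t1 = t0 AND I1 AND I2 = 0 AND 1 AND 0 = 0
t2 = t1 OR I2 = 0 OR 0 = 0
t3 = I2 XNOR I1 = 0 XNOR 1 = 0
t5 = I1 XOR t0 = 1 XOR 0 = 1
t7 = t1 OR t2 OR I2 = 0 OR 0 OR 0 = 0

t3 = 0  t5 = 1  t7 = 0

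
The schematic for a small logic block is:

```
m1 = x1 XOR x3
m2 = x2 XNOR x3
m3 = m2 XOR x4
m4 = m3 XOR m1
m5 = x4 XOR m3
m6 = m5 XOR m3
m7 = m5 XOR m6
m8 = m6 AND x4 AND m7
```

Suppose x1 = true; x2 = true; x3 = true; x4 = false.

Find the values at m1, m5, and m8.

m1 = x1 XOR x3 = true XOR true = false
m2 = x2 XNOR x3 = true XNOR true = true
m3 = m2 XOR x4 = true XOR false = true
m5 = x4 XOR m3 = false XOR true = true
m6 = m5 XOR m3 = true XOR true = false
m7 = m5 XOR m6 = true XOR false = true
m8 = m6 AND x4 AND m7 = false AND false AND true = false

m1 = false; m5 = true; m8 = false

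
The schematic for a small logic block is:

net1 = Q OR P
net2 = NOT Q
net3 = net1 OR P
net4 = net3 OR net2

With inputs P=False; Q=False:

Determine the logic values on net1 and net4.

net1 = Q OR P = False OR False = False
net2 = NOT Q = NOT False = True
net3 = net1 OR P = False OR False = False
net4 = net3 OR net2 = False OR True = True

net1 = False, net4 = True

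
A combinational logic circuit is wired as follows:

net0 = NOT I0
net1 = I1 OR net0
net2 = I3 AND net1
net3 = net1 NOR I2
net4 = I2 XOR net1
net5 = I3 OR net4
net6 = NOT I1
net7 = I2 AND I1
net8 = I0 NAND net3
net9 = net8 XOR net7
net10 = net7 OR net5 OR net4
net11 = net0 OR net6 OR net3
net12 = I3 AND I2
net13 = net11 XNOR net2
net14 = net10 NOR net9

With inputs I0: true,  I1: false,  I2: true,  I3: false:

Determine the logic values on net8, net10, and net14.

net0 = NOT I0 = NOT true = false
net1 = I1 OR net0 = false OR false = false
net3 = net1 NOR I2 = false NOR true = false
net4 = I2 XOR net1 = true XOR false = true
net5 = I3 OR net4 = false OR true = true
net7 = I2 AND I1 = true AND false = false
net8 = I0 NAND net3 = true NAND false = true
net9 = net8 XOR net7 = true XOR false = true
net10 = net7 OR net5 OR net4 = false OR true OR true = true
net14 = net10 NOR net9 = true NOR true = false

net8 = true; net10 = true; net14 = false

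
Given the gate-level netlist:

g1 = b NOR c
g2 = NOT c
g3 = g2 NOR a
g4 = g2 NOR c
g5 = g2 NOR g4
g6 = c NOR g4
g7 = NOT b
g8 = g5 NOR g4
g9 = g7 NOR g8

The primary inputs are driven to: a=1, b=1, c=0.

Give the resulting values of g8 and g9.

g8 = 1, g9 = 0

g2 = NOT c = NOT 0 = 1
g4 = g2 NOR c = 1 NOR 0 = 0
g5 = g2 NOR g4 = 1 NOR 0 = 0
g7 = NOT b = NOT 1 = 0
g8 = g5 NOR g4 = 0 NOR 0 = 1
g9 = g7 NOR g8 = 0 NOR 1 = 0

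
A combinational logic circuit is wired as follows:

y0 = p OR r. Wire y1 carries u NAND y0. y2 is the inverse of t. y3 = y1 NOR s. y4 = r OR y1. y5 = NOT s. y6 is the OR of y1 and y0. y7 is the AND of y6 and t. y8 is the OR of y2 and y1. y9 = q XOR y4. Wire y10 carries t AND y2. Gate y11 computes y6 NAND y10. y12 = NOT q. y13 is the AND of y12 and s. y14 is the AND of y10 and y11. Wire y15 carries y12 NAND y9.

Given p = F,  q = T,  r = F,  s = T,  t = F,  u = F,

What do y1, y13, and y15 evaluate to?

y1 = T, y13 = F, y15 = T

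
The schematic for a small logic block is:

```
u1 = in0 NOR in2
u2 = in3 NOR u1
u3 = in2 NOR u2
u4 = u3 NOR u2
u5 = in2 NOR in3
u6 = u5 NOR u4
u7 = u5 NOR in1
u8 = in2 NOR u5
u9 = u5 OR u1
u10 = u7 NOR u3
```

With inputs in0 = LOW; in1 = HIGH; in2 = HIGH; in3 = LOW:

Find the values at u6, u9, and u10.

u6 = HIGH; u9 = LOW; u10 = HIGH

u1 = in0 NOR in2 = LOW NOR HIGH = LOW
u2 = in3 NOR u1 = LOW NOR LOW = HIGH
u3 = in2 NOR u2 = HIGH NOR HIGH = LOW
u4 = u3 NOR u2 = LOW NOR HIGH = LOW
u5 = in2 NOR in3 = HIGH NOR LOW = LOW
u6 = u5 NOR u4 = LOW NOR LOW = HIGH
u7 = u5 NOR in1 = LOW NOR HIGH = LOW
u9 = u5 OR u1 = LOW OR LOW = LOW
u10 = u7 NOR u3 = LOW NOR LOW = HIGH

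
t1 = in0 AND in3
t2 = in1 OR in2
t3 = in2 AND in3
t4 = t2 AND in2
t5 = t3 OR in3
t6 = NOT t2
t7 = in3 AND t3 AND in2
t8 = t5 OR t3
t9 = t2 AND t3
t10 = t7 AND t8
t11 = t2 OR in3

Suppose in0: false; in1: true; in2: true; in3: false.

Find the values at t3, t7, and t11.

t2 = in1 OR in2 = true OR true = true
t3 = in2 AND in3 = true AND false = false
t7 = in3 AND t3 AND in2 = false AND false AND true = false
t11 = t2 OR in3 = true OR false = true

t3 = false, t7 = false, t11 = true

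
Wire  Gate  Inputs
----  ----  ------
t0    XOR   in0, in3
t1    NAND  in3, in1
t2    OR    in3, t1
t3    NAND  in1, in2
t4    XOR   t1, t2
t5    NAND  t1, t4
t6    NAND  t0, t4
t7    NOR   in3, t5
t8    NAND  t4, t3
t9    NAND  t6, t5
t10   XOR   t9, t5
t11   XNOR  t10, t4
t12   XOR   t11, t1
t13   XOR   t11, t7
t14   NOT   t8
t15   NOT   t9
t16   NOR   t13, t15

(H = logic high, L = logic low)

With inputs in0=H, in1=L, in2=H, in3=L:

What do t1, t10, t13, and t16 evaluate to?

t0 = in0 XOR in3 = H XOR L = H
t1 = in3 NAND in1 = L NAND L = H
t2 = in3 OR t1 = L OR H = H
t4 = t1 XOR t2 = H XOR H = L
t5 = t1 NAND t4 = H NAND L = H
t6 = t0 NAND t4 = H NAND L = H
t7 = in3 NOR t5 = L NOR H = L
t9 = t6 NAND t5 = H NAND H = L
t10 = t9 XOR t5 = L XOR H = H
t11 = t10 XNOR t4 = H XNOR L = L
t13 = t11 XOR t7 = L XOR L = L
t15 = NOT t9 = NOT L = H
t16 = t13 NOR t15 = L NOR H = L

t1 = H, t10 = H, t13 = L, t16 = L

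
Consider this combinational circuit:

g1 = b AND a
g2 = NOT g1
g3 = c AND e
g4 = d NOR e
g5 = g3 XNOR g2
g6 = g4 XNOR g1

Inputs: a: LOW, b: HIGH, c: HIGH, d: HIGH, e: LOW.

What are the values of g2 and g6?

g1 = b AND a = HIGH AND LOW = LOW
g2 = NOT g1 = NOT LOW = HIGH
g4 = d NOR e = HIGH NOR LOW = LOW
g6 = g4 XNOR g1 = LOW XNOR LOW = HIGH

g2 = HIGH; g6 = HIGH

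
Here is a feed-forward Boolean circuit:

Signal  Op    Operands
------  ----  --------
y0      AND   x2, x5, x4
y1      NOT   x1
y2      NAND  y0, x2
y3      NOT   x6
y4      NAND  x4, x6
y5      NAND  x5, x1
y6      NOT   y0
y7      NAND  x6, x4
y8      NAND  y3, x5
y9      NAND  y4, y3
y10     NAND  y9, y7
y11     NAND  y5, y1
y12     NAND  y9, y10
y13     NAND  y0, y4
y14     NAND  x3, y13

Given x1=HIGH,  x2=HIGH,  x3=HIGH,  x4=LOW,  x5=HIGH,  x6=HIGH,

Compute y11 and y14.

y0 = x2 AND x5 AND x4 = HIGH AND HIGH AND LOW = LOW
y1 = NOT x1 = NOT HIGH = LOW
y4 = x4 NAND x6 = LOW NAND HIGH = HIGH
y5 = x5 NAND x1 = HIGH NAND HIGH = LOW
y11 = y5 NAND y1 = LOW NAND LOW = HIGH
y13 = y0 NAND y4 = LOW NAND HIGH = HIGH
y14 = x3 NAND y13 = HIGH NAND HIGH = LOW

y11 = HIGH  y14 = LOW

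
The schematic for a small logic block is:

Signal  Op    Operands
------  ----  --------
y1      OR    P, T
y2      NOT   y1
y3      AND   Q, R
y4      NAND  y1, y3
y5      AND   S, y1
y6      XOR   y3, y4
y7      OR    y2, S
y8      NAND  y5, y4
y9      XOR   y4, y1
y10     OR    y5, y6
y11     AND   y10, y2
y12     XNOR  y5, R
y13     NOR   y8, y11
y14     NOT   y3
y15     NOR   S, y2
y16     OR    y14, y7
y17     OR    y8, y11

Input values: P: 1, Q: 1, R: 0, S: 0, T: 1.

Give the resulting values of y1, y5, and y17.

y1 = P OR T = 1 OR 1 = 1
y2 = NOT y1 = NOT 1 = 0
y3 = Q AND R = 1 AND 0 = 0
y4 = y1 NAND y3 = 1 NAND 0 = 1
y5 = S AND y1 = 0 AND 1 = 0
y6 = y3 XOR y4 = 0 XOR 1 = 1
y8 = y5 NAND y4 = 0 NAND 1 = 1
y10 = y5 OR y6 = 0 OR 1 = 1
y11 = y10 AND y2 = 1 AND 0 = 0
y17 = y8 OR y11 = 1 OR 0 = 1

y1 = 1, y5 = 0, y17 = 1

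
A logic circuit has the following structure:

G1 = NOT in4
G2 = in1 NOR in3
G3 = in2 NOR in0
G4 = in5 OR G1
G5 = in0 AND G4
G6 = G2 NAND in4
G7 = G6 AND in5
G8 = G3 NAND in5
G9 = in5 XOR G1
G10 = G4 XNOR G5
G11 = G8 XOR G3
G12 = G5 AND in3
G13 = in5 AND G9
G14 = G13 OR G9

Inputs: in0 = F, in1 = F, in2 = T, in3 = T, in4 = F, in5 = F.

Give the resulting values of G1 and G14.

G1 = T  G14 = T

G1 = NOT in4 = NOT F = T
G9 = in5 XOR G1 = F XOR T = T
G13 = in5 AND G9 = F AND T = F
G14 = G13 OR G9 = F OR T = T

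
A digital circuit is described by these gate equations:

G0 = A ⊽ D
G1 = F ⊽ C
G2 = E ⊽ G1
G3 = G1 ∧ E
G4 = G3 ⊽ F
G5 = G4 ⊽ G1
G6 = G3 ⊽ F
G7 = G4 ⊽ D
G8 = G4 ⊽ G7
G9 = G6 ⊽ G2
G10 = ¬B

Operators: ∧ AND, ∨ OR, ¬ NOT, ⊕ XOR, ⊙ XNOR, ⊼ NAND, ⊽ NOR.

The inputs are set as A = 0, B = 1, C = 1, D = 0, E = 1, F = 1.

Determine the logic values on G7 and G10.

G1 = F NOR C = 1 NOR 1 = 0
G3 = G1 AND E = 0 AND 1 = 0
G4 = G3 NOR F = 0 NOR 1 = 0
G7 = G4 NOR D = 0 NOR 0 = 1
G10 = NOT B = NOT 1 = 0

G7 = 1  G10 = 0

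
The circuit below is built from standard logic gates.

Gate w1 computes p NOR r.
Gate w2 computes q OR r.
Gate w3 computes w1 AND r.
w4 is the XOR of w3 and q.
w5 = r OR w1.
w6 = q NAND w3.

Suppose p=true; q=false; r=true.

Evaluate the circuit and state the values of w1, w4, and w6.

w1 = p NOR r = true NOR true = false
w3 = w1 AND r = false AND true = false
w4 = w3 XOR q = false XOR false = false
w6 = q NAND w3 = false NAND false = true

w1 = false  w4 = false  w6 = true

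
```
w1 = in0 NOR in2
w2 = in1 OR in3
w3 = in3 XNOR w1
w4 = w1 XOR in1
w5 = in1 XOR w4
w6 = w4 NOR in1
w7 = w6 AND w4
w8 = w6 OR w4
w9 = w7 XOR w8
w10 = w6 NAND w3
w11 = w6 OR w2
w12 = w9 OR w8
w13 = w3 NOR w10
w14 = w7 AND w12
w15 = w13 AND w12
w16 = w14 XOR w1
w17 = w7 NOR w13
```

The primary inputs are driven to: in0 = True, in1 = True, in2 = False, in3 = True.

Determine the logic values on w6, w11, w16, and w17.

w6 = False, w11 = True, w16 = False, w17 = True

w1 = in0 NOR in2 = True NOR False = False
w2 = in1 OR in3 = True OR True = True
w3 = in3 XNOR w1 = True XNOR False = False
w4 = w1 XOR in1 = False XOR True = True
w6 = w4 NOR in1 = True NOR True = False
w7 = w6 AND w4 = False AND True = False
w8 = w6 OR w4 = False OR True = True
w9 = w7 XOR w8 = False XOR True = True
w10 = w6 NAND w3 = False NAND False = True
w11 = w6 OR w2 = False OR True = True
w12 = w9 OR w8 = True OR True = True
w13 = w3 NOR w10 = False NOR True = False
w14 = w7 AND w12 = False AND True = False
w16 = w14 XOR w1 = False XOR False = False
w17 = w7 NOR w13 = False NOR False = True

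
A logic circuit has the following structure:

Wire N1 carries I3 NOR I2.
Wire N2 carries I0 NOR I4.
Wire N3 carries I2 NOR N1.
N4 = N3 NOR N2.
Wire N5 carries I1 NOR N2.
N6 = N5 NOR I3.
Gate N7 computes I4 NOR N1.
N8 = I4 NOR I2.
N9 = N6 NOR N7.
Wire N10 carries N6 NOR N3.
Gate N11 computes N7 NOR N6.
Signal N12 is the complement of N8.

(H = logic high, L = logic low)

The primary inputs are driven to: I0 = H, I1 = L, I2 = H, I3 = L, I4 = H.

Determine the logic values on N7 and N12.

N1 = I3 NOR I2 = L NOR H = L
N7 = I4 NOR N1 = H NOR L = L
N8 = I4 NOR I2 = H NOR H = L
N12 = NOT N8 = NOT L = H

N7 = L; N12 = H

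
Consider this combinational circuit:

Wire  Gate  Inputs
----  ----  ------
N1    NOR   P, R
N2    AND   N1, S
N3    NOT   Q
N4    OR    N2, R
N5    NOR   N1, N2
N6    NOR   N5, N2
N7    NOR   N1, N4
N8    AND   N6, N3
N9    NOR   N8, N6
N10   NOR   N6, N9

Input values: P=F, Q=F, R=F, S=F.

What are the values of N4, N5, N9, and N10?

N4 = F, N5 = F, N9 = F, N10 = F

N1 = P NOR R = F NOR F = T
N2 = N1 AND S = T AND F = F
N3 = NOT Q = NOT F = T
N4 = N2 OR R = F OR F = F
N5 = N1 NOR N2 = T NOR F = F
N6 = N5 NOR N2 = F NOR F = T
N8 = N6 AND N3 = T AND T = T
N9 = N8 NOR N6 = T NOR T = F
N10 = N6 NOR N9 = T NOR F = F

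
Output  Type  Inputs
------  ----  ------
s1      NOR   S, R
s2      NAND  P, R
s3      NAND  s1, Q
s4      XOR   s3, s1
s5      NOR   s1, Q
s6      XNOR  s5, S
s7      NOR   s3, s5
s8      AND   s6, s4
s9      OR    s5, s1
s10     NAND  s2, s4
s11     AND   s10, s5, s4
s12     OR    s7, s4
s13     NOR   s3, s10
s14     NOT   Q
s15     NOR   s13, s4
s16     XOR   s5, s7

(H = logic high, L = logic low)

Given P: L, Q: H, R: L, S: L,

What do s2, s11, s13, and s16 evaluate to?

s1 = S NOR R = L NOR L = H
s2 = P NAND R = L NAND L = H
s3 = s1 NAND Q = H NAND H = L
s4 = s3 XOR s1 = L XOR H = H
s5 = s1 NOR Q = H NOR H = L
s7 = s3 NOR s5 = L NOR L = H
s10 = s2 NAND s4 = H NAND H = L
s11 = s10 AND s5 AND s4 = L AND L AND H = L
s13 = s3 NOR s10 = L NOR L = H
s16 = s5 XOR s7 = L XOR H = H

s2 = H, s11 = L, s13 = H, s16 = H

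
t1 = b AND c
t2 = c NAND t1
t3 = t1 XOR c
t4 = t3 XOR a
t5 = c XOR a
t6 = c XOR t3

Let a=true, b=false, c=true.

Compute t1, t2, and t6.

t1 = false; t2 = true; t6 = false

t1 = b AND c = false AND true = false
t2 = c NAND t1 = true NAND false = true
t3 = t1 XOR c = false XOR true = true
t6 = c XOR t3 = true XOR true = false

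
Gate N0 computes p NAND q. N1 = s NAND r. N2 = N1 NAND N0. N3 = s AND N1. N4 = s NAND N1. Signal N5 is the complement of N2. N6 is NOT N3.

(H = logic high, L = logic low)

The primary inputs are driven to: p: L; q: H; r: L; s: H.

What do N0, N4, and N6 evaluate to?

N0 = H; N4 = L; N6 = L

N0 = p NAND q = L NAND H = H
N1 = s NAND r = H NAND L = H
N3 = s AND N1 = H AND H = H
N4 = s NAND N1 = H NAND H = L
N6 = NOT N3 = NOT H = L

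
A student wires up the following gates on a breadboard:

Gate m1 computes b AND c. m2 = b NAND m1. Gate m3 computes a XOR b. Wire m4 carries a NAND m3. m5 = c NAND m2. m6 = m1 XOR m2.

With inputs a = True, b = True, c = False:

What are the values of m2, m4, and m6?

m1 = b AND c = True AND False = False
m2 = b NAND m1 = True NAND False = True
m3 = a XOR b = True XOR True = False
m4 = a NAND m3 = True NAND False = True
m6 = m1 XOR m2 = False XOR True = True

m2 = True, m4 = True, m6 = True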